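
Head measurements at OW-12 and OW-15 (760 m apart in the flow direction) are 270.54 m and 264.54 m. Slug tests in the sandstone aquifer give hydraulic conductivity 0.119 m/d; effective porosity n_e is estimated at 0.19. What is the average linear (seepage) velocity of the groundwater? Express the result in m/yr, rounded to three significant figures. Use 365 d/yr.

Hydraulic gradient i = (270.54 − 264.54) / 760 = 6.00 / 760 = 0.007895
Darcy flux q = K·i = 0.119 × 0.007895 = 9.395e-4 m/d
v_s = q/n_e = 9.395e-4/0.19 = 0.004945 m/d
   = 0.004945 × 365 = 1.80 m/yr

1.80 m/yr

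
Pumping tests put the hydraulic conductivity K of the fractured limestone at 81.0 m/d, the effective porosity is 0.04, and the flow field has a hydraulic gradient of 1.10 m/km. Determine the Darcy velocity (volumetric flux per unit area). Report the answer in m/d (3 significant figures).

Darcy flux q = K·i = 81.0 × 0.0011 = 0.08910 m/d

0.0891 m/d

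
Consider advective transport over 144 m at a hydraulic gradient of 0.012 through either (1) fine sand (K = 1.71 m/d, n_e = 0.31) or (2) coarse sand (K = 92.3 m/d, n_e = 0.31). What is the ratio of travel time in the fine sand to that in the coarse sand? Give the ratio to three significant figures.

54.0

Unit 1 (fine sand): v = 1.71×0.012/0.31 = 0.06619 m/d, t = 144/0.06619 = 2175 d
Unit 2 (coarse sand): v = 92.3×0.012/0.31 = 3.573 m/d, t = 144/3.573 = 40.30 d
t(fine sand) / t(coarse sand) = 2175/40.30 = 54.0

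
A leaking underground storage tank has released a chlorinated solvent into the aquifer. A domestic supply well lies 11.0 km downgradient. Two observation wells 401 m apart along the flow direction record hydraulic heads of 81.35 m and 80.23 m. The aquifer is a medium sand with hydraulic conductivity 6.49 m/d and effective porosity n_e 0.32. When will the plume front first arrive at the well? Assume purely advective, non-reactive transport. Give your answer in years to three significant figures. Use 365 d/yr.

Hydraulic gradient i = (81.35 − 80.23) / 401 = 1.12 / 401 = 0.002793
Specific discharge q = 6.49 × 0.002793 = 0.01813 m/d
v_s = q/n_e = 0.01813/0.32 = 0.05665 m/d
L = 11.0 km = 11000 m
t = L / v = 11000 / 0.05665 = 194200 d
   = 194200 / 365 = 532 yr

532 years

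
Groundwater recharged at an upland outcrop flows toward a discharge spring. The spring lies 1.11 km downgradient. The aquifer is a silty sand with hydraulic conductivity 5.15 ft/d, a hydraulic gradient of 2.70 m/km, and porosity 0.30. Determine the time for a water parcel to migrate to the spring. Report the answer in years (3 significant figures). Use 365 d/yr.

K = 5.15 ft/d × 0.3048 = 1.570 m/d
q = Ki = 1.570 × 0.0027 = 0.004238 m/d
Average linear velocity = 0.004238 / 0.30 = 0.01413 m/d
L = 1.11 km = 1110 m
t = L / v = 1110 / 0.01413 = 78570 d
   = 78570 / 365 = 215 yr

215 years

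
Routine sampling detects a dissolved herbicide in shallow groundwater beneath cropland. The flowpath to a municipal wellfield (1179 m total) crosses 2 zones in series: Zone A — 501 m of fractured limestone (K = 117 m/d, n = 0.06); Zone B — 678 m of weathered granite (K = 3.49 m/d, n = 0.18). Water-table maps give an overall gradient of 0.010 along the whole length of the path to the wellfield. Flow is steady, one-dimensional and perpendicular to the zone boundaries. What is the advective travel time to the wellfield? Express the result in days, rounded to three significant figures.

2560 days

For zones in series the flux q is common to all zones; the equivalent conductivity is the harmonic (thickness-weighted) mean, K_eq = L_total / Σ(L_j/K_j).
Σ(L/K) = 501/117 + 678/3.49 = 4.282 + 194.3 = 198.6 d
K_eq = L_total / Σ(L/K) = 1179 / 198.6 = 5.938 m/d
q = K_eq · i = 5.938 × 0.010 = 0.05938 m/d (same in every zone)
Zone A: v = q/n = 0.05938/0.06 = 0.9897 m/d → t_A = 501/0.9897 = 506.2 d
Zone B: v = q/n = 0.05938/0.18 = 0.3299 m/d → t_B = 678/0.3299 = 2055 d
Total t = 506.2 + 2055 = 2561 d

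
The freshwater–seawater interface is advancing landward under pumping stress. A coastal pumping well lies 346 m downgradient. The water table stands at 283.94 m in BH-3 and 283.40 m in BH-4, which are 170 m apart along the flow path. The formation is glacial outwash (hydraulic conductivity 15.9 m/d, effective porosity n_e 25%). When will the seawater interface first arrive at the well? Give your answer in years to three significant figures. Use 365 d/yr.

4.69 years

Hydraulic gradient i = (283.94 − 283.40) / 170 = 0.54 / 170 = 0.003176
Darcy flux q = K·i = 15.9 × 0.003176 = 0.05051 m/d
v_s = q/n_e = 0.05051/0.25 = 0.2020 m/d
t = L / v = 346 / 0.2020 = 1713 d
   = 1713 / 365 = 4.69 yr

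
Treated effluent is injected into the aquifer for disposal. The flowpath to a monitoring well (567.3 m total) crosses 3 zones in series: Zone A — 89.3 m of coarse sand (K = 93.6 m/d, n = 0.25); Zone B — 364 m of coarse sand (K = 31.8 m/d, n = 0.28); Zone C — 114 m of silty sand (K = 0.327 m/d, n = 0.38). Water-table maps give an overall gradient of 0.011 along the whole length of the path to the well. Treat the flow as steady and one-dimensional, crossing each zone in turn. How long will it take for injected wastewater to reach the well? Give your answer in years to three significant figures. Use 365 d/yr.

For zones in series the flux q is common to all zones; the equivalent conductivity is the harmonic (thickness-weighted) mean, K_eq = L_total / Σ(L_j/K_j).
Σ(L/K) = 89.3/93.6 + 364/31.8 + 114/0.327 = 0.9541 + 11.45 + 348.6 = 361.0 d
K_eq = L_total / Σ(L/K) = 567.3 / 361.0 = 1.571 m/d
q = K_eq · i = 1.571 × 0.011 = 0.01728 m/d (same in every zone)
Zone A: v = q/n = 0.01728/0.25 = 0.06914 m/d → t_A = 89.3/0.06914 = 1292 d
Zone B: v = q/n = 0.01728/0.28 = 0.06173 m/d → t_B = 364/0.06173 = 5896 d
Zone C: v = q/n = 0.01728/0.38 = 0.04549 m/d → t_C = 114/0.04549 = 2506 d
Total t = 1292 + 5896 + 2506 = 9694 d
   = 9694 / 365 = 26.6 yr

26.6 years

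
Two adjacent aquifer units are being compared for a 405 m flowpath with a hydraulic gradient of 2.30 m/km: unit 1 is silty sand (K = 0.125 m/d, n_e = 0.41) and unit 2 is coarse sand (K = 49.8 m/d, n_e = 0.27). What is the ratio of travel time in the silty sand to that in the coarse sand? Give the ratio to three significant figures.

605

Unit 1 (silty sand): v = 0.125×0.0023/0.41 = 7.012e-4 m/d, t = 405/7.012e-4 = 577600 d
Unit 2 (coarse sand): v = 49.8×0.0023/0.27 = 0.4242 m/d, t = 405/0.4242 = 954.7 d
t(silty sand) / t(coarse sand) = 577600/954.7 = 605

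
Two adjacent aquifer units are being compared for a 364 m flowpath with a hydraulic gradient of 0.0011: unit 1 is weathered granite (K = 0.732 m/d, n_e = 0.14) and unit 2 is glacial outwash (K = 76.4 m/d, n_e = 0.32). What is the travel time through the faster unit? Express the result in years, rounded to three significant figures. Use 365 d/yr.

Unit 1 (weathered granite): v = 0.732×0.0011/0.14 = 0.005751 m/d, t = 364/0.005751 = 63290 d
Unit 2 (glacial outwash): v = 76.4×0.0011/0.32 = 0.2626 m/d, t = 364/0.2626 = 1386 d
Faster: 1386 d / 365 = 3.80 yr

3.80 years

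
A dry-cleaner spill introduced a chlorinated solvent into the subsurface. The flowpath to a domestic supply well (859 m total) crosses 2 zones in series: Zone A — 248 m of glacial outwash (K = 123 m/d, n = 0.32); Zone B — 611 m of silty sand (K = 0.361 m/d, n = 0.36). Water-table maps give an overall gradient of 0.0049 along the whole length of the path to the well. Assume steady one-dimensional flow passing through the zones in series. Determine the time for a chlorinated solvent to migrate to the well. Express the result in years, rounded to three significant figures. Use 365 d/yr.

330 years

Continuity: the same q passes through each zone, so ΔH = q·Σ(L_j/K_j) — the zones act as resistances in series.
Σ(L/K) = 248/123 + 611/0.361 = 2.016 + 1693 = 1695 d
K_eq = L_total / Σ(L/K) = 859 / 1695 = 0.5069 m/d
q = K_eq · i = 0.5069 × 0.0049 = 0.002484 m/d (same in every zone)
Zone A: v = q/n = 0.002484/0.32 = 0.007762 m/d → t_A = 248/0.007762 = 31950 d
Zone B: v = q/n = 0.002484/0.36 = 0.006900 m/d → t_B = 611/0.006900 = 88550 d
Total t = 31950 + 88550 = 120500 d
   = 120500 / 365 = 330 yr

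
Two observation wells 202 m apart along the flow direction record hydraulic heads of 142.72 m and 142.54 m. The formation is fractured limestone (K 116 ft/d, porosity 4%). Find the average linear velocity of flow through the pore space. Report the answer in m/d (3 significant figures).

0.788 m/d

Hydraulic gradient i = (142.72 − 142.54) / 202 = 0.18 / 202 = 8.911e-4
K = 116 ft/d × 0.3048 = 35.36 m/d
q = Ki = 35.36 × 8.911e-4 = 0.03151 m/d
v_s = q/n_e = 0.03151/0.04 = 0.7877 m/d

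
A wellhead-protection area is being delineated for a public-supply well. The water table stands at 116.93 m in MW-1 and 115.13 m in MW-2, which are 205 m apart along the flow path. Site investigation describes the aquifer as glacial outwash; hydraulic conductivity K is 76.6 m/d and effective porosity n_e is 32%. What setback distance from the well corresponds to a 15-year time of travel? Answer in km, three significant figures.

11.5 km

Hydraulic gradient i = (116.93 − 115.13) / 205 = 1.80 / 205 = 0.008780
Darcy flux q = K·i = 76.6 × 0.008780 = 0.6726 m/d
Average linear velocity = 0.6726 / 0.32 = 2.102 m/d
T = 15 yr × 365 = 5475 d
L = v × T = 2.102 × 5475 = 11510 m
   = 11.5 km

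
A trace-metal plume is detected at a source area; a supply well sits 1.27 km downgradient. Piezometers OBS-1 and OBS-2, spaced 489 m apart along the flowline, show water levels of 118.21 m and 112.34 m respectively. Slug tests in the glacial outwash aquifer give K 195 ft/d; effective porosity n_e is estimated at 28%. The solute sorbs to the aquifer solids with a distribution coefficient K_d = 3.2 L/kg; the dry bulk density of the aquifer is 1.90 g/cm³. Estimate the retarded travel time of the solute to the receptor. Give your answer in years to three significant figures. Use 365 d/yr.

31.0 years

Hydraulic gradient i = (118.21 − 112.34) / 489 = 5.87 / 489 = 0.01200
K = 195 ft/d × 0.3048 = 59.44 m/d
q = Ki = 59.44 × 0.01200 = 0.7135 m/d
v_s = q/n_e = 0.7135/0.28 = 2.548 m/d
Retardation R = 1 + ρ_b·K_d/n = 1 + 1.90×3.2/0.28 = 22.71
Contaminant velocity v_c = v/R = 2.548/22.71 = 0.1122 m/d
L = 1.27 km = 1270 m
t = L/v_c = 1270/0.1122 = 11320 d
   = 11320/365 = 31.0 yr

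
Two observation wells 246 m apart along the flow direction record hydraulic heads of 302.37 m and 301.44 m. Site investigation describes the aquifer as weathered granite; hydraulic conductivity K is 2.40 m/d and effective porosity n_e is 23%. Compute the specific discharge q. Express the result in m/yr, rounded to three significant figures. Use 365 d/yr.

Hydraulic gradient i = (302.37 − 301.44) / 246 = 0.93 / 246 = 0.003780
Darcy flux q = K·i = 2.40 × 0.003780 = 0.009073 m/d
   = 0.009073 × 365 = 3.31 m/yr

3.31 m/yr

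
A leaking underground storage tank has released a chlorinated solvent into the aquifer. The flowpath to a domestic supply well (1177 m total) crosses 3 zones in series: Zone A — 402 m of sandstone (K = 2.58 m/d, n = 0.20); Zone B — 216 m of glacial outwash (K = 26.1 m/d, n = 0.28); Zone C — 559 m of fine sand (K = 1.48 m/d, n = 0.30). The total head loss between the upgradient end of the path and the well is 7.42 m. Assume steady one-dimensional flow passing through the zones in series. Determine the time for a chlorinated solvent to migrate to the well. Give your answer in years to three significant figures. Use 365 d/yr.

Continuity: the same q passes through each zone, so ΔH = q·Σ(L_j/K_j) — the zones act as resistances in series.
Σ(L/K) = 402/2.58 + 216/26.1 + 559/1.48 = 155.8 + 8.276 + 377.7 = 541.8 d
q = ΔH / Σ(L/K) = 7.42 / 541.8 = 0.01370 m/d (same in every zone)
Zone A: v = q/n = 0.01370/0.20 = 0.06848 m/d → t_A = 402/0.06848 = 5871 d
Zone B: v = q/n = 0.01370/0.28 = 0.04891 m/d → t_B = 216/0.04891 = 4416 d
Zone C: v = q/n = 0.01370/0.30 = 0.04565 m/d → t_C = 559/0.04565 = 12250 d
Total t = 5871 + 4416 + 12250 = 22530 d
   = 22530 / 365 = 61.7 yr

61.7 years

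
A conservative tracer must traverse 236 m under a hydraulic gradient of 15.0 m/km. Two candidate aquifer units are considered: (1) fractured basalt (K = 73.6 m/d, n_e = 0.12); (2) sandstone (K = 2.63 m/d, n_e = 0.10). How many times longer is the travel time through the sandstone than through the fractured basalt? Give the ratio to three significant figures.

23.3

Unit 1 (fractured basalt): v = 73.6×0.015/0.12 = 9.200 m/d, t = 236/9.200 = 25.65 d
Unit 2 (sandstone): v = 2.63×0.015/0.10 = 0.3945 m/d, t = 236/0.3945 = 598.2 d
t(sandstone) / t(fractured basalt) = 598.2/25.65 = 23.3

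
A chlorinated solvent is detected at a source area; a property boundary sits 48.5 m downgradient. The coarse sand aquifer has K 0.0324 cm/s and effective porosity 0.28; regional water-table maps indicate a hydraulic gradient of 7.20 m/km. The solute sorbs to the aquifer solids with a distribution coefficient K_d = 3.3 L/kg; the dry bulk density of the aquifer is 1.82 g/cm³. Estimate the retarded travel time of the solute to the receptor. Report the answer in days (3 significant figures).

1510 days

K = 0.0324 cm/s × 864 = 27.99 m/d
q = Ki = 27.99 × 0.0072 = 0.2016 m/d
Seepage velocity v = q / n = 0.2016 / 0.28 = 0.7198 m/d
Retardation R = 1 + ρ_b·K_d/n = 1 + 1.82×3.3/0.28 = 22.45
Contaminant velocity v_c = v/R = 0.7198/22.45 = 0.03206 m/d
t = L/v_c = 48.5/0.03206 = 1513 d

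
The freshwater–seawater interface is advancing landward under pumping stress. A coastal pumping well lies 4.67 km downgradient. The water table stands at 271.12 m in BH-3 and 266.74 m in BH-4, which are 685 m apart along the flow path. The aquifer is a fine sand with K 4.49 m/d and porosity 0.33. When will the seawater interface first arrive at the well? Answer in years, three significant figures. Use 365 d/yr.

Hydraulic gradient i = (271.12 − 266.74) / 685 = 4.38 / 685 = 0.006394
q = Ki = 4.49 × 0.006394 = 0.02871 m/d
v_s = q/n_e = 0.02871/0.33 = 0.08700 m/d
L = 4.67 km = 4670 m
t = L / v = 4670 / 0.08700 = 53680 d
   = 53680 / 365 = 147 yr

147 years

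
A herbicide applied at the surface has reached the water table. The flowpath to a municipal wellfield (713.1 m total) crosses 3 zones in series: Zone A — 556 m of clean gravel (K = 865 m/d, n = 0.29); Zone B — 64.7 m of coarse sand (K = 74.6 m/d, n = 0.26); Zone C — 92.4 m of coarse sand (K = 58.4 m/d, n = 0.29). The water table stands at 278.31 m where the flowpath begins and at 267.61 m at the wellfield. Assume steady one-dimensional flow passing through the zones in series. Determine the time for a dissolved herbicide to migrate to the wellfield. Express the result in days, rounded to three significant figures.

59.2 days

Total head drop ΔH = 278.31 − 267.61 = 10.70 m
Steady 1-D flow in series ⇒ the Darcy flux q is identical in every zone and the zone head losses add (resistances L/K in series).
Σ(L/K) = 556/865 + 64.7/74.6 + 92.4/58.4 = 0.6428 + 0.8673 + 1.582 = 3.092 d
q = ΔH / Σ(L/K) = 10.70 / 3.092 = 3.460 m/d (same in every zone)
Zone A: v = q/n = 3.460/0.29 = 11.93 m/d → t_A = 556/11.93 = 46.60 d
Zone B: v = q/n = 3.460/0.26 = 13.31 m/d → t_B = 64.7/13.31 = 4.861 d
Zone C: v = q/n = 3.460/0.29 = 11.93 m/d → t_C = 92.4/11.93 = 7.744 d
Total t = 46.60 + 4.861 + 7.744 = 59.20 d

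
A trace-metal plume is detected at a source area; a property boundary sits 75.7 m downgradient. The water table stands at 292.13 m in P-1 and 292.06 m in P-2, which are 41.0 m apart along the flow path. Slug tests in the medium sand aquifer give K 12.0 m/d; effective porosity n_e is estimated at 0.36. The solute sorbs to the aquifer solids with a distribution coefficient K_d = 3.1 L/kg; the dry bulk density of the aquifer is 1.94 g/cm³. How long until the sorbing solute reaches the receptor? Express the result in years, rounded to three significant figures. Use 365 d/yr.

64.5 years

Hydraulic gradient i = (292.13 − 292.06) / 41.0 = 0.07 / 41.0 = 0.001707
Darcy flux q = K·i = 12.0 × 0.001707 = 0.02049 m/d
Average linear velocity = 0.02049 / 0.36 = 0.05691 m/d
Retardation R = 1 + ρ_b·K_d/n = 1 + 1.94×3.1/0.36 = 17.71
Contaminant velocity v_c = v/R = 0.05691/17.71 = 0.003214 m/d
t = L/v_c = 75.7/0.003214 = 23550 d
   = 23550/365 = 64.5 yr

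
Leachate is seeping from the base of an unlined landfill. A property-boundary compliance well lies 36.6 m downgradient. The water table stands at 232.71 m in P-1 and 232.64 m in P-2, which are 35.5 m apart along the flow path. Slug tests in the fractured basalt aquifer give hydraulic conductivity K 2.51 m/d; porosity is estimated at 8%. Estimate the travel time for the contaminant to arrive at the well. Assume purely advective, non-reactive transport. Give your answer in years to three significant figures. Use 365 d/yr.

Hydraulic gradient i = (232.71 − 232.64) / 35.5 = 0.07 / 35.5 = 0.001972
q = Ki = 2.51 × 0.001972 = 0.004949 m/d
v = Ki/n = 2.51·0.001972/0.08 = 0.06187 m/d
t = L / v = 36.6 / 0.06187 = 591.6 d
   = 591.6 / 365 = 1.62 yr

1.62 years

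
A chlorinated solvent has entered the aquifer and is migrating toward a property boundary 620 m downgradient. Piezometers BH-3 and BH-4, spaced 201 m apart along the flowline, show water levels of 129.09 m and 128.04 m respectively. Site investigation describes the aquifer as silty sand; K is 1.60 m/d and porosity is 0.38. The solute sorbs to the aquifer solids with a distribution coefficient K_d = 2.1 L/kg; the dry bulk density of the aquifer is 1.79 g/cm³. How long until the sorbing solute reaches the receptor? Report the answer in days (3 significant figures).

307000 days

Hydraulic gradient i = (129.09 − 128.04) / 201 = 1.05 / 201 = 0.005224
q = Ki = 1.60 × 0.005224 = 0.008358 m/d
v = Ki/n = 1.60·0.005224/0.38 = 0.02200 m/d
Retardation R = 1 + ρ_b·K_d/n = 1 + 1.79×2.1/0.38 = 10.89
Contaminant velocity v_c = v/R = 0.02200/10.89 = 0.002019 m/d
t = L/v_c = 620/0.002019 = 307000 d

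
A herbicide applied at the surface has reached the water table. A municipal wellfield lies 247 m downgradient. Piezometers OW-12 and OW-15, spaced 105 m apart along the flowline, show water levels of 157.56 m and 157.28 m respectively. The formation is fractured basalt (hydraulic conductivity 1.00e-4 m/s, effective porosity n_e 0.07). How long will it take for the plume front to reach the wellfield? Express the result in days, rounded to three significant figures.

750 days

Hydraulic gradient i = (157.56 − 157.28) / 105 = 0.28 / 105 = 0.002667
K = 1.00e-4 m/s × 86400 s/d = 8.640 m/d
Darcy flux q = K·i = 8.640 × 0.002667 = 0.02304 m/d
Seepage velocity v = q / n = 0.02304 / 0.07 = 0.3291 m/d
t = L / v = 247 / 0.3291 = 750.4 d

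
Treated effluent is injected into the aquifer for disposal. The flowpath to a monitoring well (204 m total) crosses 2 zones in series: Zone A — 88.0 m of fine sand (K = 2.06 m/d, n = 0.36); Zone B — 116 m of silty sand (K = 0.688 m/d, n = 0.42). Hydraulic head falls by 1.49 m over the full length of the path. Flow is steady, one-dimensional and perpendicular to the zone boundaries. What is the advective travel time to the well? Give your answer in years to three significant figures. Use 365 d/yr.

Continuity: the same q passes through each zone, so ΔH = q·Σ(L_j/K_j) — the zones act as resistances in series.
Σ(L/K) = 88.0/2.06 + 116/0.688 = 42.72 + 168.6 = 211.3 d
q = ΔH / Σ(L/K) = 1.49 / 211.3 = 0.007051 m/d (same in every zone)
Zone A: v = q/n = 0.007051/0.36 = 0.01959 m/d → t_A = 88.0/0.01959 = 4493 d
Zone B: v = q/n = 0.007051/0.42 = 0.01679 m/d → t_B = 116/0.01679 = 6910 d
Total t = 4493 + 6910 = 11400 d
   = 11400 / 365 = 31.2 yr

31.2 years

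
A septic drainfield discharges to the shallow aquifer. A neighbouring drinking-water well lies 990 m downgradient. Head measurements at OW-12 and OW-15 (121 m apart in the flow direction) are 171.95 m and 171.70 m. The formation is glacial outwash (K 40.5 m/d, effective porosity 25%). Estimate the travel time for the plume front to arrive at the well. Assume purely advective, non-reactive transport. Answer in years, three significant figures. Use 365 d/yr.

Hydraulic gradient i = (171.95 − 171.70) / 121 = 0.25 / 121 = 0.002066
Specific discharge q = 40.5 × 0.002066 = 0.08368 m/d
v_s = q/n_e = 0.08368/0.25 = 0.3347 m/d
t = L / v = 990 / 0.3347 = 2958 d
   = 2958 / 365 = 8.10 yr

8.10 years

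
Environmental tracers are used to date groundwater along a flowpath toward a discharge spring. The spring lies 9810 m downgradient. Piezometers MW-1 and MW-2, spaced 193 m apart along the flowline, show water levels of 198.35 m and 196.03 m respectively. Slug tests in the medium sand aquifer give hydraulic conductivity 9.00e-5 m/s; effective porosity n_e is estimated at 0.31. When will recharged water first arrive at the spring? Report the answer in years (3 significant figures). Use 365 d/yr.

89.1 years

Hydraulic gradient i = (198.35 − 196.03) / 193 = 2.32 / 193 = 0.01202
K = 9.00e-5 m/s × 86400 s/d = 7.776 m/d
Darcy flux q = K·i = 7.776 × 0.01202 = 0.09347 m/d
Seepage velocity v = q / n = 0.09347 / 0.31 = 0.3015 m/d
t = L / v = 9810 / 0.3015 = 32530 d
   = 32530 / 365 = 89.1 yr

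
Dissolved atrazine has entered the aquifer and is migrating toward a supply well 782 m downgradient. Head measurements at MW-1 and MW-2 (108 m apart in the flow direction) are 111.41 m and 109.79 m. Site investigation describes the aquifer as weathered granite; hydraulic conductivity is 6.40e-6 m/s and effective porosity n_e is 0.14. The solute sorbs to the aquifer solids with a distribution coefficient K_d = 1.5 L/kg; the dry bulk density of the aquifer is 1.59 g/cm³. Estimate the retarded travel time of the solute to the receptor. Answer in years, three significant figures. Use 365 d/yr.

652 years

Hydraulic gradient i = (111.41 − 109.79) / 108 = 1.62 / 108 = 0.01500
K = 6.40e-6 m/s × 86400 s/d = 0.5530 m/d
q = Ki = 0.5530 × 0.01500 = 0.008294 m/d
Seepage velocity v = q / n = 0.008294 / 0.14 = 0.05925 m/d
Retardation R = 1 + ρ_b·K_d/n = 1 + 1.59×1.5/0.14 = 18.04
Contaminant velocity v_c = v/R = 0.05925/18.04 = 0.003285 m/d
t = L/v_c = 782/0.003285 = 238100 d
   = 238100/365 = 652 yr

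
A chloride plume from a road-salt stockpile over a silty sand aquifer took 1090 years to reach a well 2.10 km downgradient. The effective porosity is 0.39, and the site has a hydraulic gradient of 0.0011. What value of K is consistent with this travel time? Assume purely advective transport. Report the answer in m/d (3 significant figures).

t = 1090 years = 397900 d
L = 2.10 km = 2100 m
v = L / t = 2100 / 397900 = 0.005278 m/d
K = v · n / i = 0.005278 × 0.39 / 0.0011 = 1.87 m/d

1.87 m/d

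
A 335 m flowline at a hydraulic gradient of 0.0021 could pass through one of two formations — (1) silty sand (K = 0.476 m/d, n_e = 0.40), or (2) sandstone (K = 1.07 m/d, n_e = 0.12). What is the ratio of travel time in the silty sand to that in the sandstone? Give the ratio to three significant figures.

Unit 1 (silty sand): v = 0.476×0.0021/0.40 = 0.002499 m/d, t = 335/0.002499 = 134100 d
Unit 2 (sandstone): v = 1.07×0.0021/0.12 = 0.01873 m/d, t = 335/0.01873 = 17890 d
t(silty sand) / t(sandstone) = 134100/17890 = 7.49

7.49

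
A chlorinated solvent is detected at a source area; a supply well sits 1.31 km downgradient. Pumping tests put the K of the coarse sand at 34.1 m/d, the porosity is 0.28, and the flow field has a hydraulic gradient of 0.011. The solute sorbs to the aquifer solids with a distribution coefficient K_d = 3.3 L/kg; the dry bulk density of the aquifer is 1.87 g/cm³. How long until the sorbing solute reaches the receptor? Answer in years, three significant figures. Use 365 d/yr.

61.7 years

q = Ki = 34.1 × 0.011 = 0.3751 m/d
v = Ki/n = 34.1·0.011/0.28 = 1.340 m/d
Retardation R = 1 + ρ_b·K_d/n = 1 + 1.87×3.3/0.28 = 23.04
Contaminant velocity v_c = v/R = 1.340/23.04 = 0.05815 m/d
L = 1.31 km = 1310 m
t = L/v_c = 1310/0.05815 = 22530 d
   = 22530/365 = 61.7 yr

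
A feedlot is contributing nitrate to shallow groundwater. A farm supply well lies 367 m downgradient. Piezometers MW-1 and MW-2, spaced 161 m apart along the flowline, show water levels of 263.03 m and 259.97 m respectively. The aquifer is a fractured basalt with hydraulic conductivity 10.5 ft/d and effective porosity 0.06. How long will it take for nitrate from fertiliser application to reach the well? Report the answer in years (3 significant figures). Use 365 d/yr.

0.992 years

Hydraulic gradient i = (263.03 − 259.97) / 161 = 3.06 / 161 = 0.01901
K = 10.5 ft/d × 0.3048 = 3.200 m/d
Darcy flux q = K·i = 3.200 × 0.01901 = 0.06083 m/d
v_s = q/n_e = 0.06083/0.06 = 1.014 m/d
t = L / v = 367 / 1.014 = 362.0 d
   = 362.0 / 365 = 0.992 yr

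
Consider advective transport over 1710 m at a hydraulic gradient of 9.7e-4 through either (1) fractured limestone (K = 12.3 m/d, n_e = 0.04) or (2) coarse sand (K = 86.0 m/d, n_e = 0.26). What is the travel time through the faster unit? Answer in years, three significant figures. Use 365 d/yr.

14.6 years

Unit 1 (fractured limestone): v = 12.3×9.7e-4/0.04 = 0.2983 m/d, t = 1710/0.2983 = 5733 d
Unit 2 (coarse sand): v = 86.0×9.7e-4/0.26 = 0.3208 m/d, t = 1710/0.3208 = 5330 d
Faster: 5330 d / 365 = 14.6 yr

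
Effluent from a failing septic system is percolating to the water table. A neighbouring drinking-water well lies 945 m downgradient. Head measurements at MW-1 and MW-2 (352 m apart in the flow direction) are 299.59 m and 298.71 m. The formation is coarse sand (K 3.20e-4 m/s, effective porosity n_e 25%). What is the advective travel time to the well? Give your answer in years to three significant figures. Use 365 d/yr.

9.36 years

Hydraulic gradient i = (299.59 − 298.71) / 352 = 0.88 / 352 = 0.002500
K = 3.20e-4 m/s × 86400 s/d = 27.65 m/d
Specific discharge q = 27.65 × 0.002500 = 0.06912 m/d
v_s = q/n_e = 0.06912/0.25 = 0.2765 m/d
t = L / v = 945 / 0.2765 = 3418 d
   = 3418 / 365 = 9.36 yr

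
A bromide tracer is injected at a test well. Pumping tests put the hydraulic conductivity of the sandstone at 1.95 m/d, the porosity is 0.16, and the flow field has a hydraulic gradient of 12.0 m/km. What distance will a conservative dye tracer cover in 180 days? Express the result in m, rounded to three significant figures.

Darcy flux q = K·i = 1.95 × 0.012 = 0.02340 m/d
v = Ki/n = 1.95·0.012/0.16 = 0.1463 m/d
L = v × T = 0.1463 × 180 = 26.33 m

26.3 m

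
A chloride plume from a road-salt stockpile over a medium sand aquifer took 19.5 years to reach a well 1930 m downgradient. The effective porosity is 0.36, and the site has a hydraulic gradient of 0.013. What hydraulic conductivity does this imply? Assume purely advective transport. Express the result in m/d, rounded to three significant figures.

7.51 m/d

t = 19.5 years = 7118 d
v = L / t = 1930 / 7118 = 0.2712 m/d
K = v · n / i = 0.2712 × 0.36 / 0.013 = 7.51 m/d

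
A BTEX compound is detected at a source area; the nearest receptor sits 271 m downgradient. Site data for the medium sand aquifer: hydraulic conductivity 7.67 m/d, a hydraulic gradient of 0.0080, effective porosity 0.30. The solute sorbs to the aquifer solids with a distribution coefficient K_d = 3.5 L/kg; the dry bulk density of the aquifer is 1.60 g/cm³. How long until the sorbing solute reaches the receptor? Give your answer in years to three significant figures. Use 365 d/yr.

71.4 years

q = Ki = 7.67 × 0.0080 = 0.06136 m/d
v = Ki/n = 7.67·0.0080/0.30 = 0.2045 m/d
Retardation R = 1 + ρ_b·K_d/n = 1 + 1.60×3.5/0.30 = 19.67
Contaminant velocity v_c = v/R = 0.2045/19.67 = 0.01040 m/d
t = L/v_c = 271/0.01040 = 26060 d
   = 26060/365 = 71.4 yr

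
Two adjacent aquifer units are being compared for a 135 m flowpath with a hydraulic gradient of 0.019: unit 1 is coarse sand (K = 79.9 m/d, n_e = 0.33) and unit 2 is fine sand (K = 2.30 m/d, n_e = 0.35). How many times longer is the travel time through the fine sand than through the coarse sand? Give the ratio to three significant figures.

36.8

Unit 1 (coarse sand): v = 79.9×0.019/0.33 = 4.600 m/d, t = 135/4.600 = 29.35 d
Unit 2 (fine sand): v = 2.30×0.019/0.35 = 0.1249 m/d, t = 135/0.1249 = 1081 d
t(fine sand) / t(coarse sand) = 1081/29.35 = 36.8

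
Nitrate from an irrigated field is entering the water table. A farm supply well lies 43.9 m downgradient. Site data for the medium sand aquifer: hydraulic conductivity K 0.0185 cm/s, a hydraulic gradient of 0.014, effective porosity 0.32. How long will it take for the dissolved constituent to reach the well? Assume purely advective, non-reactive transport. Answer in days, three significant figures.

K = 0.0185 cm/s × 864 = 15.98 m/d
Specific discharge q = 15.98 × 0.014 = 0.2238 m/d
v_s = q/n_e = 0.2238/0.32 = 0.6993 m/d
t = L / v = 43.9 / 0.6993 = 62.78 d

62.8 days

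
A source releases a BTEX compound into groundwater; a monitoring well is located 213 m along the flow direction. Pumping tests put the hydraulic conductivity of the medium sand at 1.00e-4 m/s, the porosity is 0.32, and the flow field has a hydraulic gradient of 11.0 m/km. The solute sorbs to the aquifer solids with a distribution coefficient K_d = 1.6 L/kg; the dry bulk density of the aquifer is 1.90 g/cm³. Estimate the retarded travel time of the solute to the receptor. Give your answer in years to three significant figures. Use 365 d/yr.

20.6 years

K = 1.00e-4 m/s × 86400 s/d = 8.640 m/d
q = Ki = 8.640 × 0.011 = 0.09504 m/d
v_s = q/n_e = 0.09504/0.32 = 0.2970 m/d
Retardation R = 1 + ρ_b·K_d/n = 1 + 1.90×1.6/0.32 = 10.50
Contaminant velocity v_c = v/R = 0.2970/10.50 = 0.02829 m/d
t = L/v_c = 213/0.02829 = 7530 d
   = 7530/365 = 20.6 yr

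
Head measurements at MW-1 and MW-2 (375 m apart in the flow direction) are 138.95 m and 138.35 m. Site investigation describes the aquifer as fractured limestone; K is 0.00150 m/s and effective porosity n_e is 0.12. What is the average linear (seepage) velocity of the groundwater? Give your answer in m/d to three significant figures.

Hydraulic gradient i = (138.95 − 138.35) / 375 = 0.60 / 375 = 0.001600
K = 0.00150 m/s × 86400 s/d = 129.6 m/d
q = Ki = 129.6 × 0.001600 = 0.2074 m/d
v_s = q/n_e = 0.2074/0.12 = 1.728 m/d

1.73 m/d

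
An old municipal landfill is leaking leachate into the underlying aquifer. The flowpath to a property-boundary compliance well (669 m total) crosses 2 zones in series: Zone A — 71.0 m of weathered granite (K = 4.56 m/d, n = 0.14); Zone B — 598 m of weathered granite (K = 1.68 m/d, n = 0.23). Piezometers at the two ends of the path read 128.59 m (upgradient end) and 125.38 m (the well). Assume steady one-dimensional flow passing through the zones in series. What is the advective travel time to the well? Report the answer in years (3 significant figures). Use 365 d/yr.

Total head drop ΔH = 128.59 − 125.38 = 3.21 m
Continuity: the same q passes through each zone, so ΔH = q·Σ(L_j/K_j) — the zones act as resistances in series.
Σ(L/K) = 71.0/4.56 + 598/1.68 = 15.57 + 356.0 = 371.5 d
q = ΔH / Σ(L/K) = 3.21 / 371.5 = 0.008640 m/d (same in every zone)
Zone A: v = q/n = 0.008640/0.14 = 0.06172 m/d → t_A = 71.0/0.06172 = 1150 d
Zone B: v = q/n = 0.008640/0.23 = 0.03757 m/d → t_B = 598/0.03757 = 15920 d
Total t = 1150 + 15920 = 17070 d
   = 17070 / 365 = 46.8 yr

46.8 years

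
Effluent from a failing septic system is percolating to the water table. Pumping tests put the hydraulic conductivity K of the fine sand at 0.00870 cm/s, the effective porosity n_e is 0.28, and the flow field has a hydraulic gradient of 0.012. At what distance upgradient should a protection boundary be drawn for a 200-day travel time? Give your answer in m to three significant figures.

K = 0.00870 cm/s × 864 = 7.517 m/d
q = Ki = 7.517 × 0.012 = 0.09020 m/d
Average linear velocity = 0.09020 / 0.28 = 0.3221 m/d
L = v × T = 0.3221 × 200 = 64.43 m

64.4 m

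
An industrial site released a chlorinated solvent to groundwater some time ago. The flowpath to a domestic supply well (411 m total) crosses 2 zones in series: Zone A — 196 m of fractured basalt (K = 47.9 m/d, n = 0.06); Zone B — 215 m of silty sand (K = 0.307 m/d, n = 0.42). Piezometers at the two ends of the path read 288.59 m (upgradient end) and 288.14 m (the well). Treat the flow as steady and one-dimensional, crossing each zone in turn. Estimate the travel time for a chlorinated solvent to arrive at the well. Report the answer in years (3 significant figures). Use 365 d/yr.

Total head drop ΔH = 288.59 − 288.14 = 0.45 m
Steady 1-D flow in series ⇒ the Darcy flux q is identical in every zone and the zone head losses add (resistances L/K in series).
Σ(L/K) = 196/47.9 + 215/0.307 = 4.092 + 700.3 = 704.4 d
q = ΔH / Σ(L/K) = 0.45 / 704.4 = 6.388e-4 m/d (same in every zone)
Zone A: v = q/n = 6.388e-4/0.06 = 0.01065 m/d → t_A = 196/0.01065 = 18410 d
Zone B: v = q/n = 6.388e-4/0.42 = 0.001521 m/d → t_B = 215/0.001521 = 141400 d
Total t = 18410 + 141400 = 159800 d
   = 159800 / 365 = 438 yr

438 years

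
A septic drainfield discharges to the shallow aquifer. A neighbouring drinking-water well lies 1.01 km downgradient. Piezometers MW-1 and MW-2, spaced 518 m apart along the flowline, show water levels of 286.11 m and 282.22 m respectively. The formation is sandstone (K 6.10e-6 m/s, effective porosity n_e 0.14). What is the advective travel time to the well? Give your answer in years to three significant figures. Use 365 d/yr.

Hydraulic gradient i = (286.11 − 282.22) / 518 = 3.89 / 518 = 0.007510
K = 6.10e-6 m/s × 86400 s/d = 0.5270 m/d
Darcy flux q = K·i = 0.5270 × 0.007510 = 0.003958 m/d
v = Ki/n = 0.5270·0.007510/0.14 = 0.02827 m/d
L = 1.01 km = 1010 m
t = L / v = 1010 / 0.02827 = 35730 d
   = 35730 / 365 = 97.9 yr

97.9 years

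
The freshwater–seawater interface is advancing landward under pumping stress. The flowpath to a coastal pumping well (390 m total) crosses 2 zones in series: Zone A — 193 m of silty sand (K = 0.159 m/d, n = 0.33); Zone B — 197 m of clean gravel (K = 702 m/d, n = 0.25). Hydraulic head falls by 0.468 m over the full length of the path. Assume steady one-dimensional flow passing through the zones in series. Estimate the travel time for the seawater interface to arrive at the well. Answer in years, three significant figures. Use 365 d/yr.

803 years

Steady 1-D flow in series ⇒ the Darcy flux q is identical in every zone and the zone head losses add (resistances L/K in series).
Σ(L/K) = 193/0.159 + 197/702 = 1214 + 0.2806 = 1214 d
q = ΔH / Σ(L/K) = 0.468 / 1214 = 3.855e-4 m/d (same in every zone)
Zone A: v = q/n = 3.855e-4/0.33 = 0.001168 m/d → t_A = 193/0.001168 = 165200 d
Zone B: v = q/n = 3.855e-4/0.25 = 0.001542 m/d → t_B = 197/0.001542 = 127800 d
Total t = 165200 + 127800 = 293000 d
   = 293000 / 365 = 803 yr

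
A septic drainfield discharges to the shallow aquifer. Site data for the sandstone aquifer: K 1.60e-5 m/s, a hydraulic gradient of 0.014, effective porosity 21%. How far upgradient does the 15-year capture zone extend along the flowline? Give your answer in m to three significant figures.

505 m

K = 1.60e-5 m/s × 86400 s/d = 1.382 m/d
Specific discharge q = 1.382 × 0.014 = 0.01935 m/d
v_s = q/n_e = 0.01935/0.21 = 0.09216 m/d
T = 15 yr × 365 = 5475 d
L = v × T = 0.09216 × 5475 = 504.6 m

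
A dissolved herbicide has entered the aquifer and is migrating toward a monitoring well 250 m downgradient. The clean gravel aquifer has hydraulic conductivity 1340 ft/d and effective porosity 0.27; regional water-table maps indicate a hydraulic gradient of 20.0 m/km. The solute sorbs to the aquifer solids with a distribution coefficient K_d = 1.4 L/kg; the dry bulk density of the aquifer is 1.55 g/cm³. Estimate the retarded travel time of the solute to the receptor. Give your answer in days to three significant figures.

K = 1340 ft/d × 0.3048 = 408.4 m/d
q = Ki = 408.4 × 0.020 = 8.169 m/d
Average linear velocity = 8.169 / 0.27 = 30.25 m/d
Retardation R = 1 + ρ_b·K_d/n = 1 + 1.55×1.4/0.27 = 9.037
Contaminant velocity v_c = v/R = 30.25/9.037 = 3.348 m/d
t = L/v_c = 250/3.348 = 74.68 d

74.7 days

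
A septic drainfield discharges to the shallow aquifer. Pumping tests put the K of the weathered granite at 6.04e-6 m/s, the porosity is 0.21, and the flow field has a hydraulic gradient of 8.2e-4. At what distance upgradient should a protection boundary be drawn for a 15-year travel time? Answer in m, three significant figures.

11.2 m

K = 6.04e-6 m/s × 86400 s/d = 0.5219 m/d
Specific discharge q = 0.5219 × 8.2e-4 = 4.279e-4 m/d
v = Ki/n = 0.5219·8.2e-4/0.21 = 0.002038 m/d
T = 15 yr × 365 = 5475 d
L = v × T = 0.002038 × 5475 = 11.16 m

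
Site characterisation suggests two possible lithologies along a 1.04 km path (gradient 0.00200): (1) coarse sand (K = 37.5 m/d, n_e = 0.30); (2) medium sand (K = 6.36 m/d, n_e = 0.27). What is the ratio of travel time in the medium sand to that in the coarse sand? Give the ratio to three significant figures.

Unit 1 (coarse sand): v = 37.5×0.0020/0.30 = 0.2500 m/d, t = 1040/0.2500 = 4160 d
Unit 2 (medium sand): v = 6.36×0.0020/0.27 = 0.04711 m/d, t = 1040/0.04711 = 22080 d
t(medium sand) / t(coarse sand) = 22080/4160 = 5.31

5.31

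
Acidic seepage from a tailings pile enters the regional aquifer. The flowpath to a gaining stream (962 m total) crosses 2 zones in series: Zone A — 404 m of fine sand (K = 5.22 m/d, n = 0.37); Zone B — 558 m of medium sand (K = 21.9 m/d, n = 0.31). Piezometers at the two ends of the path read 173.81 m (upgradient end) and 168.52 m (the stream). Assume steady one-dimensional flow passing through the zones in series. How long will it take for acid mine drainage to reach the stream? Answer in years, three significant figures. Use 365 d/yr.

17.2 years

Total head drop ΔH = 173.81 − 168.52 = 5.29 m
Continuity: the same q passes through each zone, so ΔH = q·Σ(L_j/K_j) — the zones act as resistances in series.
Σ(L/K) = 404/5.22 + 558/21.9 = 77.39 + 25.48 = 102.9 d
q = ΔH / Σ(L/K) = 5.29 / 102.9 = 0.05142 m/d (same in every zone)
Zone A: v = q/n = 0.05142/0.37 = 0.1390 m/d → t_A = 404/0.1390 = 2907 d
Zone B: v = q/n = 0.05142/0.31 = 0.1659 m/d → t_B = 558/0.1659 = 3364 d
Total t = 2907 + 3364 = 6271 d
   = 6271 / 365 = 17.2 yr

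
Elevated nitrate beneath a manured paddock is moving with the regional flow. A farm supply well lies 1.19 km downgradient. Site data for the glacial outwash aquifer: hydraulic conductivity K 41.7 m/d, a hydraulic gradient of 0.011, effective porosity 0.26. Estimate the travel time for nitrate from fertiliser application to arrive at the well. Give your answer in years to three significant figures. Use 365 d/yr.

1.85 years

Specific discharge q = 41.7 × 0.011 = 0.4587 m/d
Seepage velocity v = q / n = 0.4587 / 0.26 = 1.764 m/d
L = 1.19 km = 1190 m
t = L / v = 1190 / 1.764 = 674.5 d
   = 674.5 / 365 = 1.85 yr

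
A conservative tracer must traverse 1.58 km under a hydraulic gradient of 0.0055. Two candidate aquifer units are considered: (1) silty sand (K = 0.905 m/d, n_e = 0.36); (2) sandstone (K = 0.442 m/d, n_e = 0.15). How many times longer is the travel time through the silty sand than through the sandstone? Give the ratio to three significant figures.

1.17

Unit 1 (silty sand): v = 0.905×0.0055/0.36 = 0.01383 m/d, t = 1580/0.01383 = 114300 d
Unit 2 (sandstone): v = 0.442×0.0055/0.15 = 0.01621 m/d, t = 1580/0.01621 = 97490 d
t(silty sand) / t(sandstone) = 114300/97490 = 1.17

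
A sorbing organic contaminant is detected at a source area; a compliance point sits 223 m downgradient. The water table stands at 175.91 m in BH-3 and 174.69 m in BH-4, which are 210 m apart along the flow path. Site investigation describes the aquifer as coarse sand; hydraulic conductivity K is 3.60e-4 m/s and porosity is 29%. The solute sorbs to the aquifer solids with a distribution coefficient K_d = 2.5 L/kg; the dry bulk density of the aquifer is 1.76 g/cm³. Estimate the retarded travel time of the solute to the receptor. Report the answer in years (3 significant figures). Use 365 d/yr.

15.9 years

Hydraulic gradient i = (175.91 − 174.69) / 210 = 1.22 / 210 = 0.005810
K = 3.60e-4 m/s × 86400 s/d = 31.10 m/d
q = Ki = 31.10 × 0.005810 = 0.1807 m/d
v_s = q/n_e = 0.1807/0.29 = 0.6231 m/d
Retardation R = 1 + ρ_b·K_d/n = 1 + 1.76×2.5/0.29 = 16.17
Contaminant velocity v_c = v/R = 0.6231/16.17 = 0.03853 m/d
t = L/v_c = 223/0.03853 = 5788 d
   = 5788/365 = 15.9 yr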